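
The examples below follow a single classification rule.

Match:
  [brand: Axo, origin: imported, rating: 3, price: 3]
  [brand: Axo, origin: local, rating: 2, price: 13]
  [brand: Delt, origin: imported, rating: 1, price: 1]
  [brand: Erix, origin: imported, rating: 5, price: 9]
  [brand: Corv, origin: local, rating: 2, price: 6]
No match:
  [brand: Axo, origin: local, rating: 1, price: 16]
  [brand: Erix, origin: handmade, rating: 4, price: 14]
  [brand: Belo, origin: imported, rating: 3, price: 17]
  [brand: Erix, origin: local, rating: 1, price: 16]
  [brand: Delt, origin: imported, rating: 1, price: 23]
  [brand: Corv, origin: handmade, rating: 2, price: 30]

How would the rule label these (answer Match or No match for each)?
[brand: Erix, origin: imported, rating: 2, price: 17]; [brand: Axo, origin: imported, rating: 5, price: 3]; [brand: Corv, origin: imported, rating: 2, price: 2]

No match, Match, Match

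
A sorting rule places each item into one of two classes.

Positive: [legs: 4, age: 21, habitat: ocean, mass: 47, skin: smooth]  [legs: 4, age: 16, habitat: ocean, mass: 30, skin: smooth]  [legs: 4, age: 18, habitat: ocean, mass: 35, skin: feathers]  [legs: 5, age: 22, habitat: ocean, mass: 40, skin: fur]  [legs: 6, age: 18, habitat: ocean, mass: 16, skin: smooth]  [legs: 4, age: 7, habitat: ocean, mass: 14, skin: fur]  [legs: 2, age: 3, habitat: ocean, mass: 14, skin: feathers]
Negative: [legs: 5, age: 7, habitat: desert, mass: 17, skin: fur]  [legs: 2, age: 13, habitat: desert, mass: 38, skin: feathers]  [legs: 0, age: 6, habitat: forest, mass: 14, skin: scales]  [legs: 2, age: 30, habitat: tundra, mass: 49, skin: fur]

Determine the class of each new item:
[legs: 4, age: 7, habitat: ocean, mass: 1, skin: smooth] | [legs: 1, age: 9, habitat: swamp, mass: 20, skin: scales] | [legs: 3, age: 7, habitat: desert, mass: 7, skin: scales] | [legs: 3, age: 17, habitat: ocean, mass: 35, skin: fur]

Positive, Negative, Negative, Positive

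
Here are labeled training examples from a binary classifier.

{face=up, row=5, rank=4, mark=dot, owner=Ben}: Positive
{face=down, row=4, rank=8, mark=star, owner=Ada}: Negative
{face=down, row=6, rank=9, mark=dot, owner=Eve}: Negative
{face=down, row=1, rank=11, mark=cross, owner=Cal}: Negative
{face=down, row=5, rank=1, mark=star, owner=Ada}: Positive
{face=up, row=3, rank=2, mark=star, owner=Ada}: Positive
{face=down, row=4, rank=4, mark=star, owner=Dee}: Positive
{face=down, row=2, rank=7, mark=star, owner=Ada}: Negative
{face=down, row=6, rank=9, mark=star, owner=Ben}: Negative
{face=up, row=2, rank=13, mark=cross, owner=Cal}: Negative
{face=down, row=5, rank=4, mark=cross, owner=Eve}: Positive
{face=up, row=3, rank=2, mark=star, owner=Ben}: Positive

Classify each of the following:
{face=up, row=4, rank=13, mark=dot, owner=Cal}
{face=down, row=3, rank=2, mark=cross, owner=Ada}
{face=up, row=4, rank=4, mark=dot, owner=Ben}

Negative, Positive, Positive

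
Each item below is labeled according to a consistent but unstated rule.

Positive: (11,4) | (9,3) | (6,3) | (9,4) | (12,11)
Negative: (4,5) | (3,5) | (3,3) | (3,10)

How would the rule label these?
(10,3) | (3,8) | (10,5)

Positive, Negative, Positive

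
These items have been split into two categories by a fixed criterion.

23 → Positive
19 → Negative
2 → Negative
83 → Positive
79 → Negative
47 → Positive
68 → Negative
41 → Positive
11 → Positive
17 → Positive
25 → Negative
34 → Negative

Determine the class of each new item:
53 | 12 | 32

The common property of the 'Positive' items is: ≡ 5 (mod 6). No 'Negative' item has it.
Positive: 53, since 53 mod 6 = 5. Negative: 12, since 12 mod 6 = 0. Negative: 32, since 32 mod 6 = 2.

Positive, Negative, Negative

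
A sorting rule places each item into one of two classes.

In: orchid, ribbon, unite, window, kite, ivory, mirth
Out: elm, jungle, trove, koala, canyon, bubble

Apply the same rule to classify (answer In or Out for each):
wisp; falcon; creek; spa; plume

The rule appears to be: contains 'i'.
wisp: has 'i' — qualifies, so In. falcon: no 'i' — does not fit, so Out. creek: no 'i' — does not fit, so Out. spa: no 'i' — does not fit, so Out. plume: no 'i' — does not fit, so Out.

In, Out, Out, Out, Out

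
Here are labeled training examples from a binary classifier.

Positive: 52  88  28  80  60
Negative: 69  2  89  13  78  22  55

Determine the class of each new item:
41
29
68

Negative, Negative, Positive

All 'Positive' examples share one property — multiple of 4 — and every 'Negative' example lacks it.
41: Negative (41 = 4·10 + 1). 29: Negative (29 = 4·7 + 1). 68: Positive (68 = 4·17).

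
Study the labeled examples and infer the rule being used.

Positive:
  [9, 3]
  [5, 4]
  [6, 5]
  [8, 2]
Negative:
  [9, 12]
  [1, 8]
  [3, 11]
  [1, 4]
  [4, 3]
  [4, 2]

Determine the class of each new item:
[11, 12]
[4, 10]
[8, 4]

Negative, Negative, Positive

The pattern is that an item is 'Positive' exactly when: first > second AND sum ≥ 9.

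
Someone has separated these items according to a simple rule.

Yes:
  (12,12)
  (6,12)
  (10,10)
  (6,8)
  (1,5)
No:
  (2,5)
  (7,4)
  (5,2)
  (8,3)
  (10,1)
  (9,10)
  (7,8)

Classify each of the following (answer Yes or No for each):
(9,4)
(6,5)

The distinguishing property — sum is even — holds for all the 'Yes' cases and none of the 'No' cases.
(9,4): 9+4 = 13, doesn't qualify → No.
(6,5): 6+5 = 11, doesn't qualify → No.

No, No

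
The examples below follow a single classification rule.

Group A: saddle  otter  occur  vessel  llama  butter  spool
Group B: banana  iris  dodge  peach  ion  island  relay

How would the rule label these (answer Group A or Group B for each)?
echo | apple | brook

Group B, Group A, Group A

A rule that fits every label: has a double letter — true of each 'Group A' example, false of each 'Group B' one.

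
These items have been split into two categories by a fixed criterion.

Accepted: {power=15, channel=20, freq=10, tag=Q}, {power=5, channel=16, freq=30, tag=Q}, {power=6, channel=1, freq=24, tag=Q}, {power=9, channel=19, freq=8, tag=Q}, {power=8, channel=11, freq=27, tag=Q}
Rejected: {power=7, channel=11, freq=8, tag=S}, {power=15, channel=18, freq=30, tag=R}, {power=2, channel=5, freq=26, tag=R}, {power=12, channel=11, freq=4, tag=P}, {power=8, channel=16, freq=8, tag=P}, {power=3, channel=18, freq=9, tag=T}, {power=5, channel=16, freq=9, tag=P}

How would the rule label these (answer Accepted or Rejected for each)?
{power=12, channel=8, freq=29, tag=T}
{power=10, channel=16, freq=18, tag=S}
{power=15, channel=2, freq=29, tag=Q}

Rejected, Rejected, Accepted

Looking at the examples, the only property every 'Accepted' case has and every 'Rejected' case lacks is: tag is Q.
{power=12, channel=8, freq=29, tag=T} — tag is T, hence Rejected. {power=10, channel=16, freq=18, tag=S} — tag is S, hence Rejected. {power=15, channel=2, freq=29, tag=Q} — tag is Q, hence Accepted.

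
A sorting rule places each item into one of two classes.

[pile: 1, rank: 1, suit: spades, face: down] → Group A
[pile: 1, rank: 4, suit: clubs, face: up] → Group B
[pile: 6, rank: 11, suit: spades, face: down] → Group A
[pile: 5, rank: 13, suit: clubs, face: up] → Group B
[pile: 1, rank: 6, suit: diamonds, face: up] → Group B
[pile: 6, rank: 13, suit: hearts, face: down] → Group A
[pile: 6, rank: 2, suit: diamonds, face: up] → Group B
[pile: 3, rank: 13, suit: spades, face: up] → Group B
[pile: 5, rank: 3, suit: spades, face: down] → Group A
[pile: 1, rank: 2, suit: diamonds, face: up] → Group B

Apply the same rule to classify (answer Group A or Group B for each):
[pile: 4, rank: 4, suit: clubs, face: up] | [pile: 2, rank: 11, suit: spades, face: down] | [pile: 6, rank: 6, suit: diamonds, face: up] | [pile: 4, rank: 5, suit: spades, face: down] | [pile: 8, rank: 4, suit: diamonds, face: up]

Group B, Group A, Group B, Group A, Group B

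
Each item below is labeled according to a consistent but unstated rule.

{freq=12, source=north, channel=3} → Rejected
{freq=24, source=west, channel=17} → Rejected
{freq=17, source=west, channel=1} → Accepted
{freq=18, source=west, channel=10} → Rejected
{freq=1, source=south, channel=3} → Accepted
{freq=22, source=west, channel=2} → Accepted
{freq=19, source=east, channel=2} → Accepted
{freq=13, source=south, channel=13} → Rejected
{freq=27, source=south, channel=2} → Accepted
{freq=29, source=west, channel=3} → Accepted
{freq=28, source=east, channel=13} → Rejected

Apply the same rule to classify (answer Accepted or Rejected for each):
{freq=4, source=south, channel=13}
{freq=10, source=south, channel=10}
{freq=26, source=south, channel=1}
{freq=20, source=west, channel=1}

Rejected, Rejected, Accepted, Accepted

Rule: freq ≠ 12 AND channel ≤ 3. This holds for each 'Accepted' example and fails for each 'Rejected' one.
{freq=4, source=south, channel=13} → freq = 4, channel = 13 → Rejected.
{freq=10, source=south, channel=10} → freq = 10, channel = 10 → Rejected.
{freq=26, source=south, channel=1} → freq = 26, channel = 1 → Accepted.
{freq=20, source=west, channel=1} → freq = 20, channel = 1 → Accepted.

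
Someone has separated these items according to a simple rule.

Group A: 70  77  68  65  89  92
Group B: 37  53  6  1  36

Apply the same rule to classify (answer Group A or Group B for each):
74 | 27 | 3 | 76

'Group A' ⟺ at least 65.
74 → 74 ≥ 65 → Group A.
27 → 27 < 65 → Group B.
3 → 3 < 65 → Group B.
76 → 76 ≥ 65 → Group A.

Group A, Group B, Group B, Group A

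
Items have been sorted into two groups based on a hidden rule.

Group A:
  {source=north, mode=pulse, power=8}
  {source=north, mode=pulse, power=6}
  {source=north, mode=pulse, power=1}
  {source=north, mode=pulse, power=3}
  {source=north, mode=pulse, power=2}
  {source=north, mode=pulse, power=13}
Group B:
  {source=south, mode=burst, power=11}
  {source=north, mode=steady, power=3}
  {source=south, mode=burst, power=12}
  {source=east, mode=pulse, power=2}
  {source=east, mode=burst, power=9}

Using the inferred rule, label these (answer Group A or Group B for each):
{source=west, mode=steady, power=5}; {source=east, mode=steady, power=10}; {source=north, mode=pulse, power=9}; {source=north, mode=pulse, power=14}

Group B, Group B, Group A, Group A

'Group A' ⟺ source is north AND mode is pulse.
{source=west, mode=steady, power=5}: source is west, mode is steady, doesn't qualify → Group B. {source=east, mode=steady, power=10}: source is east, mode is steady, doesn't qualify → Group B. {source=north, mode=pulse, power=9}: source is north, mode is pulse, qualifies → Group A. {source=north, mode=pulse, power=14}: source is north, mode is pulse, qualifies → Group A.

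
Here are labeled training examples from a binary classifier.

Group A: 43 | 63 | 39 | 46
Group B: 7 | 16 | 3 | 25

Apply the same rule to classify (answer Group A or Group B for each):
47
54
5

The simplest hypothesis consistent with all the labels is: at least 39.
47: Group A (47 ≥ 39). 54: Group A (54 ≥ 39). 5: Group B (5 < 39).

Group A, Group A, Group B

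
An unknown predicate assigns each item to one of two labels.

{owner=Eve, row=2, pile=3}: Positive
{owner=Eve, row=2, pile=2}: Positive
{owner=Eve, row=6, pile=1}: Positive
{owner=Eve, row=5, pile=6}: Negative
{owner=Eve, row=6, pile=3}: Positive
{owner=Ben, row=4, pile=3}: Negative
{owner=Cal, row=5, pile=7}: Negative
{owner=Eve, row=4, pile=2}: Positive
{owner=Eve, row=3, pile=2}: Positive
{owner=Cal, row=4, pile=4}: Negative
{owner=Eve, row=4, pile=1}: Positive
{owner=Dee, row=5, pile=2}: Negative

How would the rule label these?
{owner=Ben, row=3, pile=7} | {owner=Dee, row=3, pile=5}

Negative, Negative

The rule appears to be: owner is Eve AND pile ≤ 3.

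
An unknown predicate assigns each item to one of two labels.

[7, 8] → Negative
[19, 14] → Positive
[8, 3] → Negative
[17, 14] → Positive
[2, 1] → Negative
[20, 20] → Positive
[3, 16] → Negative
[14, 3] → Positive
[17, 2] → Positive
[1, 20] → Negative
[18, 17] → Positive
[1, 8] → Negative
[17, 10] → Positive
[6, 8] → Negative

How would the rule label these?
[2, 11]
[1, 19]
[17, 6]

The classifier is using: first ≥ 10.
[2, 11] → first 2 → Negative. [1, 19] → first 1 → Negative. [17, 6] → first 17 → Positive.

Negative, Negative, Positive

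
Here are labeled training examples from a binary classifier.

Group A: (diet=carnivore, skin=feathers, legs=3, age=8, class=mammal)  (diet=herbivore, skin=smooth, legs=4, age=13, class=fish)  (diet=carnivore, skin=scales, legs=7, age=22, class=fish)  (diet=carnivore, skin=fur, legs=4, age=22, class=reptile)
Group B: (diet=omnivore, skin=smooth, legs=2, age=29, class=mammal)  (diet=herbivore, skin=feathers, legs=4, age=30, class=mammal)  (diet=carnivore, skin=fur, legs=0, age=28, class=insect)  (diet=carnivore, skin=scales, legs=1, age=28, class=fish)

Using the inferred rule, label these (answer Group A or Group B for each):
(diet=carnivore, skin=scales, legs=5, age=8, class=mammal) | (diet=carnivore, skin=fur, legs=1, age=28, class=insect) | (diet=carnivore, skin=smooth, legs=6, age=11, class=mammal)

Every 'Group A' example satisfies: age ≤ 22. None of the 'Group B' examples do.
Group A: (diet=carnivore, skin=scales, legs=5, age=8, class=mammal), since age = 8.
Group B: (diet=carnivore, skin=fur, legs=1, age=28, class=insect), since age = 28.
Group A: (diet=carnivore, skin=smooth, legs=6, age=11, class=mammal), since age = 11.

Group A, Group B, Group A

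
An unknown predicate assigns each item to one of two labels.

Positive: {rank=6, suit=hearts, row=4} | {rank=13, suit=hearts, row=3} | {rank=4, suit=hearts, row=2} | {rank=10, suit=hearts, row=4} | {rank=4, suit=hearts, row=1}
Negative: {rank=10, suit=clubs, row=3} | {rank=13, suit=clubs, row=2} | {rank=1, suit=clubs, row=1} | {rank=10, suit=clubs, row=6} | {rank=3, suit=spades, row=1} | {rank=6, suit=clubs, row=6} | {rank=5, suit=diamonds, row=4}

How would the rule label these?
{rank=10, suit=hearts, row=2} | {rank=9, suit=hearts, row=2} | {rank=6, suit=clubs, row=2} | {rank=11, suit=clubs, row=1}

A rule that fits every label: suit is hearts — true of each 'Positive' example, false of each 'Negative' one.

Positive, Positive, Negative, Negative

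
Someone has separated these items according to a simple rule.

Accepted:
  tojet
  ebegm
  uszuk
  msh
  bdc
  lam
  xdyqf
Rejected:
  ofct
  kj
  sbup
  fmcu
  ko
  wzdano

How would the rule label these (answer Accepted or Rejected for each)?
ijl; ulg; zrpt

Checking candidate rules against both groups, what survives is: odd length.
ijl → length 3 → Accepted. ulg → length 3 → Accepted. zrpt → length 4 → Rejected.

Accepted, Accepted, Rejected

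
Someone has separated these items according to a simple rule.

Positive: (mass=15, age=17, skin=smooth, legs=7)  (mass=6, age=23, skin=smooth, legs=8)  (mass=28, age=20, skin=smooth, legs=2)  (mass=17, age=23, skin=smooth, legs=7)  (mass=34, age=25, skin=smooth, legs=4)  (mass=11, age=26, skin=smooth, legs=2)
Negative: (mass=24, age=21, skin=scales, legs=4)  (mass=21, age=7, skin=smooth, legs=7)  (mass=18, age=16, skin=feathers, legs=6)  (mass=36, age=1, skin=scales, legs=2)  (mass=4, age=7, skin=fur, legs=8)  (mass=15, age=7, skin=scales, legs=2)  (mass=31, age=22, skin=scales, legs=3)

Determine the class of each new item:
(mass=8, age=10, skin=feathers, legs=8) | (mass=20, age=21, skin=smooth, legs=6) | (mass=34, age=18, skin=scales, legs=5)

Negative, Positive, Negative

The common property of the 'Positive' items is: skin is smooth AND age ≥ 16. No 'Negative' item has it.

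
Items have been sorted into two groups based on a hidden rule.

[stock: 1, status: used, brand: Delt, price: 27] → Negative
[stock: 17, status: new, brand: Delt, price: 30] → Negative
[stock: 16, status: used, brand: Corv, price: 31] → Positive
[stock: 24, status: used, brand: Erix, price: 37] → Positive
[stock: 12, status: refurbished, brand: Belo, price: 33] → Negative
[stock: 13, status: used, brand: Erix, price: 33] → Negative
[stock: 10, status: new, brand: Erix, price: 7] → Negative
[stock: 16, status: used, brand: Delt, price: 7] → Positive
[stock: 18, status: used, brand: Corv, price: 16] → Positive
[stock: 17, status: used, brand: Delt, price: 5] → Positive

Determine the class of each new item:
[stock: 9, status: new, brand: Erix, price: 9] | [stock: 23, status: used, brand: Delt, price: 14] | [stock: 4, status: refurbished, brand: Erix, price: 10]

Negative, Positive, Negative

A rule that fits every label: status is used AND stock ≥ 16 — true of each 'Positive' example, false of each 'Negative' one.
[stock: 9, status: new, brand: Erix, price: 9] → status is new, stock = 9 → Negative. [stock: 23, status: used, brand: Delt, price: 14] → status is used, stock = 23 → Positive. [stock: 4, status: refurbished, brand: Erix, price: 10] → status is refurbished, stock = 4 → Negative.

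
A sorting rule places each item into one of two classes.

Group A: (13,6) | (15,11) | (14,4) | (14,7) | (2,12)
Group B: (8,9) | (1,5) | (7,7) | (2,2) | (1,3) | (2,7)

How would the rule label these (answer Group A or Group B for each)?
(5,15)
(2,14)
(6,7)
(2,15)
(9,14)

Group A, Group A, Group B, Group A, Group A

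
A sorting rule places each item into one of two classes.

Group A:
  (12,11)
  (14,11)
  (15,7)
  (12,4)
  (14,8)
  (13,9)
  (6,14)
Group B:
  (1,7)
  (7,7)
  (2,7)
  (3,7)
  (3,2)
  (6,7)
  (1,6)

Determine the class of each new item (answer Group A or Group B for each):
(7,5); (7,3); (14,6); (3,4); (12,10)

Group B, Group B, Group A, Group B, Group A

The distinguishing property — sum ≥ 16 — holds for all the 'Group A' cases and none of the 'Group B' cases.
(7,5): Group B (7+5 = 12).
(7,3): Group B (7+3 = 10).
(14,6): Group A (14+6 = 20).
(3,4): Group B (3+4 = 7).
(12,10): Group A (12+10 = 22).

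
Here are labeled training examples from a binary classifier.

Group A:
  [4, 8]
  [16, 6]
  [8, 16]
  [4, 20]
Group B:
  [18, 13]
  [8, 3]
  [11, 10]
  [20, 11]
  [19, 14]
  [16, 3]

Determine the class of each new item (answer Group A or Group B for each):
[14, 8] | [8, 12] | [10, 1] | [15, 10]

Group A, Group A, Group B, Group B

The simplest hypothesis consistent with all the labels is: sum is even.
[14, 8] → 14+8 = 22 → Group A. [8, 12] → 8+12 = 20 → Group A. [10, 1] → 10+1 = 11 → Group B. [15, 10] → 15+10 = 25 → Group B.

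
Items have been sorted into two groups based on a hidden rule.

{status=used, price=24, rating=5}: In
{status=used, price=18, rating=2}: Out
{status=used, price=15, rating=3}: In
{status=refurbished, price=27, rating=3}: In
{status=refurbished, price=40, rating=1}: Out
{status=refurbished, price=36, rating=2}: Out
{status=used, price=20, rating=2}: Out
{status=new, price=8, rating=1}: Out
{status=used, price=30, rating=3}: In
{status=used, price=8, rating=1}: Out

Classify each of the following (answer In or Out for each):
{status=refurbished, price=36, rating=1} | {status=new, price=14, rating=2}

Out, Out

The distinguishing property — rating ≥ 3 — holds for all the 'In' cases and none of the 'Out' cases.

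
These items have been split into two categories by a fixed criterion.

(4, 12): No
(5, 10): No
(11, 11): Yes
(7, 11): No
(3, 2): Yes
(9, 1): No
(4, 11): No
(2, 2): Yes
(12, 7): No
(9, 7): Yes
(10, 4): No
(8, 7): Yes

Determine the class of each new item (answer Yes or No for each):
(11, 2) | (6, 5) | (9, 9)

No, Yes, Yes

Rule: |first − second| ≤ 2. This holds for each 'Yes' example and fails for each 'No' one.
(11, 2): No (|11−2| = 9). (6, 5): Yes (|6−5| = 1). (9, 9): Yes (|9−9| = 0).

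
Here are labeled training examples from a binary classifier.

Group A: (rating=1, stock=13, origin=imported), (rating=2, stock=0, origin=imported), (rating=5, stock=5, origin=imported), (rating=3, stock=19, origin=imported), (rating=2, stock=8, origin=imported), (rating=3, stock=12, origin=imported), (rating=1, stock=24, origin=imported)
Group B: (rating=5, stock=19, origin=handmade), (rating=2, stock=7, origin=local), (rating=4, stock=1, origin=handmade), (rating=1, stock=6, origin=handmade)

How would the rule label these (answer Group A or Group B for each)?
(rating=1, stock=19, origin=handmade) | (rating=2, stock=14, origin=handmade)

Looking at the examples, the only property every 'Group A' case has and every 'Group B' case lacks is: origin is imported.

Group B, Group B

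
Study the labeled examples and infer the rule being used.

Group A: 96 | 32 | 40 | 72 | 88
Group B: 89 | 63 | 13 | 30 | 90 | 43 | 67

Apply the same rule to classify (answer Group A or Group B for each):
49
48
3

Group B, Group A, Group B

All 'Group A' examples share one property — multiple of 4 — and every 'Group B' example lacks it.
Group B: 49, since 49 = 4·12 + 1.
Group A: 48, since 48 = 4·12.
Group B: 3, since 3 = 4·0 + 3.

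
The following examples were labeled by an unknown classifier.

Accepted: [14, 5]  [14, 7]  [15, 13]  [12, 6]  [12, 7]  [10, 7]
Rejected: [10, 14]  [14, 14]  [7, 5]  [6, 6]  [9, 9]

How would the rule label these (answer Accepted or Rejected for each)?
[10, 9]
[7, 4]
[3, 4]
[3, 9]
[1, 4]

All 'Accepted' examples share one property — first > second AND sum ≥ 17 — and every 'Rejected' example lacks it.
[10, 9] → 10 > 9, 10+9 = 19 → Accepted.
[7, 4] → 7 > 4, 7+4 = 11 → Rejected.
[3, 4] → 3 < 4, 3+4 = 7 → Rejected.
[3, 9] → 3 < 9, 3+9 = 12 → Rejected.
[1, 4] → 1 < 4, 1+4 = 5 → Rejected.

Accepted, Rejected, Rejected, Rejected, Rejected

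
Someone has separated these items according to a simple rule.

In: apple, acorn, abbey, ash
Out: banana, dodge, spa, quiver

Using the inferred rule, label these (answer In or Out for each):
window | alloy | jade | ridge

Out, In, Out, Out

The simplest hypothesis consistent with all the labels is: starts with 'a'.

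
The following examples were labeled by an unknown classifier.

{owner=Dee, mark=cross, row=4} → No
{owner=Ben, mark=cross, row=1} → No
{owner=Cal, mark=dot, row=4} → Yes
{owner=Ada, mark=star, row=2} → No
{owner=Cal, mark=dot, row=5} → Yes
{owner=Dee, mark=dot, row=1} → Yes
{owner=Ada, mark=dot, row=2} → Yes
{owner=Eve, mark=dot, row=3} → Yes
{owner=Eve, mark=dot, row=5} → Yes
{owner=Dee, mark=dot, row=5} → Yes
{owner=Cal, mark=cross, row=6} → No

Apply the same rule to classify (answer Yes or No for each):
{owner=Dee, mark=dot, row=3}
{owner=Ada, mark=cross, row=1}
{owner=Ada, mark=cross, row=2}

Rule: mark is dot. This holds for each 'Yes' example and fails for each 'No' one.
{owner=Dee, mark=dot, row=3} → mark is dot → Yes.
{owner=Ada, mark=cross, row=1} → mark is cross → No.
{owner=Ada, mark=cross, row=2} → mark is cross → No.

Yes, No, No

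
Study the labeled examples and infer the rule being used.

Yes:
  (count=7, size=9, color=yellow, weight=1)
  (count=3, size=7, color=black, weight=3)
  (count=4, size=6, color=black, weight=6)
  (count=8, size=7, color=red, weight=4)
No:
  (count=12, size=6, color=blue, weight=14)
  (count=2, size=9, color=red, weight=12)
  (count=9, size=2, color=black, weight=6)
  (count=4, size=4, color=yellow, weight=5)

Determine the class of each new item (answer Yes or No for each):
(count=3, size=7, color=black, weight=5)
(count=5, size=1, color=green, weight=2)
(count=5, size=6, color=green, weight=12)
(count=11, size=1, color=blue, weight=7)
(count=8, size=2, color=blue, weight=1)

Yes, No, No, No, No

The common property of the 'Yes' items is: size ≥ 6 AND weight ≤ 6. No 'No' item has it.
Yes: (count=3, size=7, color=black, weight=5), since size = 7, weight = 5. No: (count=5, size=1, color=green, weight=2), since size = 1, weight = 2. No: (count=5, size=6, color=green, weight=12), since size = 6, weight = 12. No: (count=11, size=1, color=blue, weight=7), since size = 1, weight = 7. No: (count=8, size=2, color=blue, weight=1), since size = 2, weight = 1.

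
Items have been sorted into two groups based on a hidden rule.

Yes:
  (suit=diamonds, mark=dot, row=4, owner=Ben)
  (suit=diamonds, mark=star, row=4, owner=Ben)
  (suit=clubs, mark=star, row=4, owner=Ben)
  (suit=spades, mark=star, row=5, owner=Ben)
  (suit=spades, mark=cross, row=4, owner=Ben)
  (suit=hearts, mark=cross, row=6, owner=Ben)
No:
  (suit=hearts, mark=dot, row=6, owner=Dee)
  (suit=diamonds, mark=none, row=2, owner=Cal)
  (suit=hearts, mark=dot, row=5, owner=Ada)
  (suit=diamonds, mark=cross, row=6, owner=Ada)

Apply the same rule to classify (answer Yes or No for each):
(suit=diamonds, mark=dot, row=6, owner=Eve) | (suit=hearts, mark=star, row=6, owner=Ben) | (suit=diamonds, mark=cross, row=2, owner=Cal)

No, Yes, No

Rule: owner is Ben. This holds for each 'Yes' example and fails for each 'No' one.
(suit=diamonds, mark=dot, row=6, owner=Eve): No (owner is Eve).
(suit=hearts, mark=star, row=6, owner=Ben): Yes (owner is Ben).
(suit=diamonds, mark=cross, row=2, owner=Cal): No (owner is Cal).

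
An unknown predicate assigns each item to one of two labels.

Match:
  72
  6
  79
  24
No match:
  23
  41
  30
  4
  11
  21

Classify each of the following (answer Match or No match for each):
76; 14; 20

Match, No match, No match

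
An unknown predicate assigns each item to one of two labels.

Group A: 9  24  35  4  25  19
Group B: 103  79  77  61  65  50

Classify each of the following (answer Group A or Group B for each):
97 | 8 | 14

Group B, Group A, Group A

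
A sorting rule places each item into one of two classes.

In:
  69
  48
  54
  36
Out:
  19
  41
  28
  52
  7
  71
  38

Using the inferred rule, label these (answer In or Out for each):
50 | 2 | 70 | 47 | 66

Out, Out, Out, Out, In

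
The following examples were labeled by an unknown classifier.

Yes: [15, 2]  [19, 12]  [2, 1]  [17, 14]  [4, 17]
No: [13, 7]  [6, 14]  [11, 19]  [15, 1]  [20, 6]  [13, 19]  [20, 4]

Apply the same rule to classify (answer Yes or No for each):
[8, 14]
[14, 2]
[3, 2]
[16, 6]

No, No, Yes, No

A rule that fits every label: sum is odd — true of each 'Yes' example, false of each 'No' one.
[8, 14] — 8+14 = 22, hence No.
[14, 2] — 14+2 = 16, hence No.
[3, 2] — 3+2 = 5, hence Yes.
[16, 6] — 16+6 = 22, hence No.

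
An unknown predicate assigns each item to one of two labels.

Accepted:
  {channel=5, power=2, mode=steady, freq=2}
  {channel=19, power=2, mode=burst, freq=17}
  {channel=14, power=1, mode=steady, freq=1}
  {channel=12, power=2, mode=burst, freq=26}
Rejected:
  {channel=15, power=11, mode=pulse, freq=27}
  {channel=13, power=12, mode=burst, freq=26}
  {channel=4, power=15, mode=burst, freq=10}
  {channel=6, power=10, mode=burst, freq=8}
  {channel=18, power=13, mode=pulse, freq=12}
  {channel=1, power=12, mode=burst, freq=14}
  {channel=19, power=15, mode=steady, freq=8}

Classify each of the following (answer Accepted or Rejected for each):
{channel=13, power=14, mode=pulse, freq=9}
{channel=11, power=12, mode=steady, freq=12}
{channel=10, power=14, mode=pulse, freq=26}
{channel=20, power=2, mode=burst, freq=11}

All 'Accepted' examples share one property — power ≤ 2 — and every 'Rejected' example lacks it.
{channel=13, power=14, mode=pulse, freq=9} — power = 14, hence Rejected. {channel=11, power=12, mode=steady, freq=12} — power = 12, hence Rejected. {channel=10, power=14, mode=pulse, freq=26} — power = 14, hence Rejected. {channel=20, power=2, mode=burst, freq=11} — power = 2, hence Accepted.

Rejected, Rejected, Rejected, Accepted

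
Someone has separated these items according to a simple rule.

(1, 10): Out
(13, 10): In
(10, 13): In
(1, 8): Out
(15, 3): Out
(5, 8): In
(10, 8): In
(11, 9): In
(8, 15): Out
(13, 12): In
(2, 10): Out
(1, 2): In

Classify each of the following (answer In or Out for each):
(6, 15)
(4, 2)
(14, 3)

Out, In, Out

One predicate separates the groups cleanly: |first − second| ≤ 3.
Out: (6, 15), since |6−15| = 9.
In: (4, 2), since |4−2| = 2.
Out: (14, 3), since |14−3| = 11.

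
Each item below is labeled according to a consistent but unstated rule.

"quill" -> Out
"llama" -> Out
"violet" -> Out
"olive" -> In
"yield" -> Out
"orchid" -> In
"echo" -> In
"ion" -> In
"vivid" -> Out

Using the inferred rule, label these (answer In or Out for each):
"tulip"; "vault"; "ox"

Out, Out, In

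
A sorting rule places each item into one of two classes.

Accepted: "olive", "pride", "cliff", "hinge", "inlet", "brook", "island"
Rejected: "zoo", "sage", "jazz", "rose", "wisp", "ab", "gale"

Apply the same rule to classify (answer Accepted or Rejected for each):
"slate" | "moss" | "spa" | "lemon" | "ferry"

Accepted, Rejected, Rejected, Accepted, Accepted

'Accepted' ⟺ length ≥ 5.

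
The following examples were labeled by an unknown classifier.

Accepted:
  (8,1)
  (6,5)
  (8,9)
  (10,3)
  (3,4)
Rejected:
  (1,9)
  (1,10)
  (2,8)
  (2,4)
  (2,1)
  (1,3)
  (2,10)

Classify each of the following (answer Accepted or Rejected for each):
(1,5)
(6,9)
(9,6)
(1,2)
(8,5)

Rejected, Accepted, Accepted, Rejected, Accepted

The pattern is that an item is 'Accepted' exactly when: first ≥ 3.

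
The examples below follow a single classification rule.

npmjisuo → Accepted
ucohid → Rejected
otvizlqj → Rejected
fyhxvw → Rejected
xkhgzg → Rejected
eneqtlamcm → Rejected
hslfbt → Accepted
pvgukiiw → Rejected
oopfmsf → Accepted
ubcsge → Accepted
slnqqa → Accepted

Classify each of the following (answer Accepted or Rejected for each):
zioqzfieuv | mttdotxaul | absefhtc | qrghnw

Rejected, Rejected, Accepted, Rejected

The rule appears to be: contains 's'.
zioqzfieuv: no 's', doesn't qualify → Rejected. mttdotxaul: no 's', doesn't qualify → Rejected. absefhtc: has 's', qualifies → Accepted. qrghnw: no 's', doesn't qualify → Rejected.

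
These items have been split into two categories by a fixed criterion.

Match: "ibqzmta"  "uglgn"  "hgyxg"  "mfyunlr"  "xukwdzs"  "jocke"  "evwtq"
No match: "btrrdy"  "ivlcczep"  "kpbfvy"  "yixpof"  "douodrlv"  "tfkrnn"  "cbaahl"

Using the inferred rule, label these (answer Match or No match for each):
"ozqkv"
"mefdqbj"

Match, Match

Rule: odd length. This holds for each 'Match' example and fails for each 'No match' one.
"ozqkv" → length 5 → Match.
"mefdqbj" → length 7 → Match.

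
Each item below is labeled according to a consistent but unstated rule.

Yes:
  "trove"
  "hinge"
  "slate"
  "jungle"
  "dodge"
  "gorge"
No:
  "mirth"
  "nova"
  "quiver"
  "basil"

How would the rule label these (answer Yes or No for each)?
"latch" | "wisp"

All 'Yes' examples share one property — ends with 'e' — and every 'No' example lacks it.
"latch" → ends with 'h' → No. "wisp" → ends with 'p' → No.

No, No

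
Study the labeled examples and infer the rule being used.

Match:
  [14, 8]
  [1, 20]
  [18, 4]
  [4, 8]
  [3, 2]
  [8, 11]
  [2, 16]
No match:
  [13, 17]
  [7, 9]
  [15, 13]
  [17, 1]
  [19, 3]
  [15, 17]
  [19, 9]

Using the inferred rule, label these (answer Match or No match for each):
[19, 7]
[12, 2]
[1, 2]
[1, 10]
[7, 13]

A rule that fits every label: product is even — true of each 'Match' example, false of each 'No match' one.
No match: [19, 7], since 19·7 = 133.
Match: [12, 2], since 12·2 = 24.
Match: [1, 2], since 1·2 = 2.
Match: [1, 10], since 1·10 = 10.
No match: [7, 13], since 7·13 = 91.

No match, Match, Match, Match, No match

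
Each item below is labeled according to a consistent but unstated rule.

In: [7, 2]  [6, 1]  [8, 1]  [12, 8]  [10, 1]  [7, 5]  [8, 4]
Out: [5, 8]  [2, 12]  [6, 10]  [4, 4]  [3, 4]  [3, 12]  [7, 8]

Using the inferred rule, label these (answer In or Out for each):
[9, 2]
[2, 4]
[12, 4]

In, Out, In

The pattern is that an item is 'In' exactly when: first > second.
[9, 2]: In (9 > 2).
[2, 4]: Out (2 < 4).
[12, 4]: In (12 > 4).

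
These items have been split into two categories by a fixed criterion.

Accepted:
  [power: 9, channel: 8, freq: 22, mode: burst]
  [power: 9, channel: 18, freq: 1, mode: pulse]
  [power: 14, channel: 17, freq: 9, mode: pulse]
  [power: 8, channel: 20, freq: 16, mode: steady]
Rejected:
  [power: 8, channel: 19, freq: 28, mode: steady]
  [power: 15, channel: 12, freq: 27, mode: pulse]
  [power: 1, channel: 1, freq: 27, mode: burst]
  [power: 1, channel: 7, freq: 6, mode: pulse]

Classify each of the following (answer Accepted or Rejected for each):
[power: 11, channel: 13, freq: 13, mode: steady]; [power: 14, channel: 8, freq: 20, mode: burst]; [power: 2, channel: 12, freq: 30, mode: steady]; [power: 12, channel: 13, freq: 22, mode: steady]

Accepted, Accepted, Rejected, Accepted

Rule: freq ≤ 22 AND power ≥ 8. This holds for each 'Accepted' example and fails for each 'Rejected' one.
[power: 11, channel: 13, freq: 13, mode: steady]: Accepted (freq = 13, power = 11).
[power: 14, channel: 8, freq: 20, mode: burst]: Accepted (freq = 20, power = 14).
[power: 2, channel: 12, freq: 30, mode: steady]: Rejected (freq = 30, power = 2).
[power: 12, channel: 13, freq: 22, mode: steady]: Accepted (freq = 22, power = 12).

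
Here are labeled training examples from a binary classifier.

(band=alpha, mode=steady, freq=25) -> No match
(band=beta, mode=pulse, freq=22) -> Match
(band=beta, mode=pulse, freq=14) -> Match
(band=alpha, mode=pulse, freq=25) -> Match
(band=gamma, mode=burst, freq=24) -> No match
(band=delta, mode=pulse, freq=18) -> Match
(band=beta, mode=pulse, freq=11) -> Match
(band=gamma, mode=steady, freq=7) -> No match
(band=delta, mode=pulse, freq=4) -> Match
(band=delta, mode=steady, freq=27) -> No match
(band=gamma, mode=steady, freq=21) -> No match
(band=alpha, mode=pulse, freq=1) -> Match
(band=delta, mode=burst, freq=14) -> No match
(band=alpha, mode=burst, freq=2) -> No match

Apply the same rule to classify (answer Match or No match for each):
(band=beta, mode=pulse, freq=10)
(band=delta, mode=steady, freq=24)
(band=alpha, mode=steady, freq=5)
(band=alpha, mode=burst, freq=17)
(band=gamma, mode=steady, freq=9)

Match, No match, No match, No match, No match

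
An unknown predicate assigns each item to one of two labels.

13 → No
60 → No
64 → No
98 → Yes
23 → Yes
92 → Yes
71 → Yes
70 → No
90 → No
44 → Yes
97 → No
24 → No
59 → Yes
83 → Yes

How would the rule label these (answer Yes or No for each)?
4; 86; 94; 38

The common property of the 'Yes' items is: ≡ 2 (mod 3). No 'No' item has it.
4 → 4 mod 3 = 1 → No.
86 → 86 mod 3 = 2 → Yes.
94 → 94 mod 3 = 1 → No.
38 → 38 mod 3 = 2 → Yes.

No, Yes, No, Yes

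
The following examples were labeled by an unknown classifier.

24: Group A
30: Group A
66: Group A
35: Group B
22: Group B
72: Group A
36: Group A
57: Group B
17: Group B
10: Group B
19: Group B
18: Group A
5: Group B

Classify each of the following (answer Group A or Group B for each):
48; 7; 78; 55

Group A, Group B, Group A, Group B

All 'Group A' examples share one property — multiple of 6 — and every 'Group B' example lacks it.
48 → 48 = 6·8 → Group A. 7 → 7 = 6·1 + 1 → Group B. 78 → 78 = 6·13 → Group A. 55 → 55 = 6·9 + 1 → Group B.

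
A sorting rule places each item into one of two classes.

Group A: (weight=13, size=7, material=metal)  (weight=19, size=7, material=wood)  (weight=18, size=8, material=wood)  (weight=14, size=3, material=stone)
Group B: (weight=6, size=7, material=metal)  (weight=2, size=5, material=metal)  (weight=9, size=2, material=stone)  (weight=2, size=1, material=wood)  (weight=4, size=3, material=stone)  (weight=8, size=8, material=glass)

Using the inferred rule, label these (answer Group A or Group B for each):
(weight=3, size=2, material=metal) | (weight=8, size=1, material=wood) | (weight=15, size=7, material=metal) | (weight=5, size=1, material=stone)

The simplest hypothesis consistent with all the labels is: weight ≥ 13.
(weight=3, size=2, material=metal): Group B (weight = 3). (weight=8, size=1, material=wood): Group B (weight = 8). (weight=15, size=7, material=metal): Group A (weight = 15). (weight=5, size=1, material=stone): Group B (weight = 5).

Group B, Group B, Group A, Group B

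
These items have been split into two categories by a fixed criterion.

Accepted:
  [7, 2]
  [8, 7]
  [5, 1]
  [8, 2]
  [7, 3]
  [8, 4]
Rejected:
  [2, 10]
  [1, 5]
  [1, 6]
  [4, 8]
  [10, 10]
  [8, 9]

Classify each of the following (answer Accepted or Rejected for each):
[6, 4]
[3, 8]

Accepted, Rejected

The pattern is that an item is 'Accepted' exactly when: first > second.
[6, 4] — 6 > 4, hence Accepted. [3, 8] — 3 < 8, hence Rejected.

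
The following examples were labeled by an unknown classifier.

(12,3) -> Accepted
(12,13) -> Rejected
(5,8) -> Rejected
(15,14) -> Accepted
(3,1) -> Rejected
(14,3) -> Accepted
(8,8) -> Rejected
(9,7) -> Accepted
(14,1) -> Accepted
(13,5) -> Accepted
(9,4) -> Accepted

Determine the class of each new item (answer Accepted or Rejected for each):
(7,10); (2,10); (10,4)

Rejected, Rejected, Accepted

All 'Accepted' examples share one property — first > second AND sum ≥ 13 — and every 'Rejected' example lacks it.
(7,10): 7 < 10, 7+10 = 17 — does not fit, so Rejected.
(2,10): 2 < 10, 2+10 = 12 — does not fit, so Rejected.
(10,4): 10 > 4, 10+4 = 14 — fits, so Accepted.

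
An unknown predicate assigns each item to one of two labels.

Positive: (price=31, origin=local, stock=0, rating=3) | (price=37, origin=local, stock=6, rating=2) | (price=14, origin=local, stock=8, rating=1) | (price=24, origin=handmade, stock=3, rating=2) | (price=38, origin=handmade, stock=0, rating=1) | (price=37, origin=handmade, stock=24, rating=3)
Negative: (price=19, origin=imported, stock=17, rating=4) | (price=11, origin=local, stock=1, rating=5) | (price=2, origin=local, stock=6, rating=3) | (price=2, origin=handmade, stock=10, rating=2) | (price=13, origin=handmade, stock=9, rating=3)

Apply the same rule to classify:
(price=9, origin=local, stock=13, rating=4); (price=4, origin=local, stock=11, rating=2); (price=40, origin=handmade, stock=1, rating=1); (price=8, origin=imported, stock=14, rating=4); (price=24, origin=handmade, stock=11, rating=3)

Negative, Negative, Positive, Negative, Positive

Every 'Positive' example satisfies: rating ≤ 3 AND price ≥ 14. None of the 'Negative' examples do.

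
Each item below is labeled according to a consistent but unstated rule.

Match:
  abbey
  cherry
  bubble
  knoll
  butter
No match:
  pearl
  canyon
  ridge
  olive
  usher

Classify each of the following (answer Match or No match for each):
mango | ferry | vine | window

No match, Match, No match, No match

One predicate separates the groups cleanly: has a double letter.
mango: No match (no doubled letter). ferry: Match ('rr' doubled). vine: No match (no doubled letter). window: No match (no doubled letter).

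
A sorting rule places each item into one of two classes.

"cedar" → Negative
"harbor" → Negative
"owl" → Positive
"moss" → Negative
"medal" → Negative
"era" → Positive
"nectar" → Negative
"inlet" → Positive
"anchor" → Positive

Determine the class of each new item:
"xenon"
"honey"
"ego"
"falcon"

The distinguishing property — starts with a vowel — holds for all the 'Positive' cases and none of the 'Negative' cases.
"xenon": Negative (starts with 'x'). "honey": Negative (starts with 'h'). "ego": Positive (starts with 'e'). "falcon": Negative (starts with 'f').

Negative, Negative, Positive, Negative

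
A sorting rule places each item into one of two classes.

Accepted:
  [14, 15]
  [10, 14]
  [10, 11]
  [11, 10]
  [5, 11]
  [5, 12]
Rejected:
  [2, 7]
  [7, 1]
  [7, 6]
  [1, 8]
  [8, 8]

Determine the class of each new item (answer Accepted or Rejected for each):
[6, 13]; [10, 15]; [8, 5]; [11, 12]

Accepted, Accepted, Rejected, Accepted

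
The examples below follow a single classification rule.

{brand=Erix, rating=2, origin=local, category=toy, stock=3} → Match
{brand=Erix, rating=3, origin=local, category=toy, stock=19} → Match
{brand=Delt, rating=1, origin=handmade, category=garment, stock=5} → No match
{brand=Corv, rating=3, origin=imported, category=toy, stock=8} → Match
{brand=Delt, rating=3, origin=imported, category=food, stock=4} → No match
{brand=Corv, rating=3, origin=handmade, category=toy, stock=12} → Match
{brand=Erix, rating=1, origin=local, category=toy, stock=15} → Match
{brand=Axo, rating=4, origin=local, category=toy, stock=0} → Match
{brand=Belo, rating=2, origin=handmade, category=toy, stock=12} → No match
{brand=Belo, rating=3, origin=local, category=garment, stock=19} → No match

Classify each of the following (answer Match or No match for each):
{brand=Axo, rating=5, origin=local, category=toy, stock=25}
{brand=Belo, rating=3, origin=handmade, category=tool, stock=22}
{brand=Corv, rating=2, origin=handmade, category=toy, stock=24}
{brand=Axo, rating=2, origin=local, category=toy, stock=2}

Match, No match, Match, Match

All 'Match' examples share one property — brand is not Belo AND category is toy — and every 'No match' example lacks it.
{brand=Axo, rating=5, origin=local, category=toy, stock=25}: Match (brand is Axo, category is toy).
{brand=Belo, rating=3, origin=handmade, category=tool, stock=22}: No match (brand is Belo, category is tool).
{brand=Corv, rating=2, origin=handmade, category=toy, stock=24}: Match (brand is Corv, category is toy).
{brand=Axo, rating=2, origin=local, category=toy, stock=2}: Match (brand is Axo, category is toy).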